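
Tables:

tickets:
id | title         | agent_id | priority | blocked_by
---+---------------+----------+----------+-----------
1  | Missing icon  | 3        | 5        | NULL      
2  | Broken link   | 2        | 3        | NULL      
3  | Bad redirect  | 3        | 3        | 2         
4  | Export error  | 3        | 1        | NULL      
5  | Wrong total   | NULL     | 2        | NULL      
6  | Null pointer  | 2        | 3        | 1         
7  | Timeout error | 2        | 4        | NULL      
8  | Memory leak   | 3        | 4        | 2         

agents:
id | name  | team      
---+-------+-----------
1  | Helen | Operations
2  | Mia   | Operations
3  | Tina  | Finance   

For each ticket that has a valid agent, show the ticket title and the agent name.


INNER JOIN keeps only tickets rows whose agent_id matches an id in agents. Walk through each ticket:
  - ticket 1 (Missing icon): agent_id=3 -> matches Tina
  - ticket 2 (Broken link): agent_id=2 -> matches Mia
  - ticket 3 (Bad redirect): agent_id=3 -> matches Tina
  - ticket 4 (Export error): agent_id=3 -> matches Tina
  - ticket 5 (Wrong total): agent_id=NULL, no match -> dropped
  - ticket 6 (Null pointer): agent_id=2 -> matches Mia
  - ticket 7 (Timeout error): agent_id=2 -> matches Mia
  - ticket 8 (Memory leak): agent_id=3 -> matches Tina
So 1 of 8 rows is dropped.

SQL:
SELECT a.title, b.name AS agent
FROM tickets a
INNER JOIN agents b ON a.agent_id = b.id

Result:
title         | agent
--------------+------
Missing icon  | Tina 
Broken link   | Mia  
Bad redirect  | Tina 
Export error  | Tina 
Null pointer  | Mia  
Timeout error | Mia  
Memory leak   | Tina 


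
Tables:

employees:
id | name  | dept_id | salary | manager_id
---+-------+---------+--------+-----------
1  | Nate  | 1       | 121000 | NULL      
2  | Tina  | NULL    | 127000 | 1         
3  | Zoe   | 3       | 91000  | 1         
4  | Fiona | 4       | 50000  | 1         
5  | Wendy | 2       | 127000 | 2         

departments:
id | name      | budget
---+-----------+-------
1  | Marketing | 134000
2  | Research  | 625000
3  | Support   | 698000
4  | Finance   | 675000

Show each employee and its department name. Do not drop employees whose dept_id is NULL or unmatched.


LEFT JOIN keeps every row from employees (the left table); where dept_id has no match in departments, the department columns become NULL. Walk through each employee:
  - employee 1 (Nate): dept_id=1 -> matches Marketing
  - employee 2 (Tina): dept_id=NULL, no match -> kept with NULL
  - employee 3 (Zoe): dept_id=3 -> matches Support
  - employee 4 (Fiona): dept_id=4 -> matches Finance
  - employee 5 (Wendy): dept_id=2 -> matches Research
All 5 rows appear; 1 has NULL department.

SQL:
SELECT a.name, b.name AS department
FROM employees a
LEFT JOIN departments b ON a.dept_id = b.id

Result:
name  | department
------+-----------
Nate  | Marketing 
Tina  | NULL      
Zoe   | Support   
Fiona | Finance   
Wendy | Research  


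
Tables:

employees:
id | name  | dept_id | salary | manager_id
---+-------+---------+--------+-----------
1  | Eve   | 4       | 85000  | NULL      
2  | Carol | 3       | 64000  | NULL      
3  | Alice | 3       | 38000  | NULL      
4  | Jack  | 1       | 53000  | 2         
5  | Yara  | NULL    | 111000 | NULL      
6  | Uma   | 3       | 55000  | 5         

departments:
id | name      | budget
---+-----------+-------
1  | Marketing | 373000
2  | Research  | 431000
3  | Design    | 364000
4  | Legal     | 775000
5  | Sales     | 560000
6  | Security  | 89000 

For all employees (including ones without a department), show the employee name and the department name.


LEFT JOIN keeps every row from employees (the left table); where dept_id has no match in departments, the department columns become NULL. Walk through each employee:
  - employee 1 (Eve): dept_id=4 -> matches Legal
  - employee 2 (Carol): dept_id=3 -> matches Design
  - employee 3 (Alice): dept_id=3 -> matches Design
  - employee 4 (Jack): dept_id=1 -> matches Marketing
  - employee 5 (Yara): dept_id=NULL, no match -> kept with NULL
  - employee 6 (Uma): dept_id=3 -> matches Design
All 6 rows appear; 1 has NULL department.

SQL:
SELECT a.name, b.name AS department
FROM employees a
LEFT JOIN departments b ON a.dept_id = b.id

Result:
name  | department
------+-----------
Eve   | Legal     
Carol | Design    
Alice | Design    
Jack  | Marketing 
Yara  | NULL      
Uma   | Design    


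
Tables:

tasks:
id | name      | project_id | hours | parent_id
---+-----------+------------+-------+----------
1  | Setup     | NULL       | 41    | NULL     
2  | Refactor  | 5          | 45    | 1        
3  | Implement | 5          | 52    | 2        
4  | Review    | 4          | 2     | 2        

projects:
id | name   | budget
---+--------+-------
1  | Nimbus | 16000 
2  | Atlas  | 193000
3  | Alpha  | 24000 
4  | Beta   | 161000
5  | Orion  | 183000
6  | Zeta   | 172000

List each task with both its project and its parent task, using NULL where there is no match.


Two LEFT JOINs from the same base table tasks: one to projects via project_id, one to tasks itself via parent_id. Both are LEFT so every task is preserved.
Match against projects:
  - task 1 (Setup): project_id=NULL, no match -> kept with NULL
  - task 2 (Refactor): project_id=5 -> matches Orion
  - task 3 (Implement): project_id=5 -> matches Orion
  - task 4 (Review): project_id=4 -> matches Beta
Match against tasks (self):
  - task 1 (Setup): parent_id=NULL -> NULL
  - task 2 (Refactor): parent_id=1 -> Setup
  - task 3 (Implement): parent_id=2 -> Refactor
  - task 4 (Review): parent_id=2 -> Refactor

SQL:
SELECT a.name, b.name AS project, c.name AS parent
FROM tasks a
LEFT JOIN projects b ON a.project_id = b.id
LEFT JOIN tasks c ON a.parent_id = c.id

Result:
name      | project | parent  
----------+---------+---------
Setup     | NULL    | NULL    
Refactor  | Orion   | Setup   
Implement | Orion   | Refactor
Review    | Beta    | Refactor


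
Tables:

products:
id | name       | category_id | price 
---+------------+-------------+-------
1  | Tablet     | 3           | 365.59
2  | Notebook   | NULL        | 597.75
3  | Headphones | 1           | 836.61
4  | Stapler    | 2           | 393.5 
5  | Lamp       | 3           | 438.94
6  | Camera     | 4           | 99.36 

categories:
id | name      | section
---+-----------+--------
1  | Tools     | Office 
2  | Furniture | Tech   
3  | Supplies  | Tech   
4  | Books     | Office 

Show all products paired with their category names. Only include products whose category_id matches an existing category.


INNER JOIN keeps only products rows whose category_id matches an id in categories. Walk through each product:
  - product 1 (Tablet): category_id=3 -> matches Supplies
  - product 2 (Notebook): category_id=NULL, no match -> dropped
  - product 3 (Headphones): category_id=1 -> matches Tools
  - product 4 (Stapler): category_id=2 -> matches Furniture
  - product 5 (Lamp): category_id=3 -> matches Supplies
  - product 6 (Camera): category_id=4 -> matches Books
So 1 of 6 rows is dropped.

SQL:
SELECT a.name, b.name AS category
FROM products a
INNER JOIN categories b ON a.category_id = b.id

Result:
name       | category 
-----------+----------
Tablet     | Supplies 
Headphones | Tools    
Stapler    | Furniture
Lamp       | Supplies 
Camera     | Books    


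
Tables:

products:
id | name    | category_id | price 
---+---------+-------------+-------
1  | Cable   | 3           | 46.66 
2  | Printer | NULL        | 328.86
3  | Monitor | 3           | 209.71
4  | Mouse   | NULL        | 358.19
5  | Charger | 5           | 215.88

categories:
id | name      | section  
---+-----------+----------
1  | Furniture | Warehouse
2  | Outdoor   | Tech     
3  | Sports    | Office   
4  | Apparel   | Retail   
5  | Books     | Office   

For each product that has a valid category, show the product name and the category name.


INNER JOIN keeps only products rows whose category_id matches an id in categories. Walk through each product:
  - product 1 (Cable): category_id=3 -> matches Sports
  - product 2 (Printer): category_id=NULL, no match -> dropped
  - product 3 (Monitor): category_id=3 -> matches Sports
  - product 4 (Mouse): category_id=NULL, no match -> dropped
  - product 5 (Charger): category_id=5 -> matches Books
So 2 of 5 rows are dropped.

SQL:
SELECT a.name, b.name AS category
FROM products a
INNER JOIN categories b ON a.category_id = b.id

Result:
name    | category
--------+---------
Cable   | Sports  
Monitor | Sports  
Charger | Books   


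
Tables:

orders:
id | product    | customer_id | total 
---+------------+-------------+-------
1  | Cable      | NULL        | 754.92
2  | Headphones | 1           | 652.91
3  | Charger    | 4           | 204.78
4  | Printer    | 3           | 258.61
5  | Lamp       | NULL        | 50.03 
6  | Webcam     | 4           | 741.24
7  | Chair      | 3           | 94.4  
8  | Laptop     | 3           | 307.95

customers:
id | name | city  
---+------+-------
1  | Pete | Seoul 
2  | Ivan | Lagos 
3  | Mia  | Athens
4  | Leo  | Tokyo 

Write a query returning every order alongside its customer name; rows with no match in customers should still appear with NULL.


LEFT JOIN keeps every row from orders (the left table); where customer_id has no match in customers, the customer columns become NULL. Walk through each order:
  - order 1 (Cable): customer_id=NULL, no match -> kept with NULL
  - order 2 (Headphones): customer_id=1 -> matches Pete
  - order 3 (Charger): customer_id=4 -> matches Leo
  - order 4 (Printer): customer_id=3 -> matches Mia
  - order 5 (Lamp): customer_id=NULL, no match -> kept with NULL
  - order 6 (Webcam): customer_id=4 -> matches Leo
  - order 7 (Chair): customer_id=3 -> matches Mia
  - order 8 (Laptop): customer_id=3 -> matches Mia
All 8 rows appear; 2 have NULL customer.

SQL:
SELECT a.product, b.name AS customer
FROM orders a
LEFT JOIN customers b ON a.customer_id = b.id

Result:
product    | customer
-----------+---------
Cable      | NULL    
Headphones | Pete    
Charger    | Leo     
Printer    | Mia     
Lamp       | NULL    
Webcam     | Leo     
Chair      | Mia     
Laptop     | Mia     


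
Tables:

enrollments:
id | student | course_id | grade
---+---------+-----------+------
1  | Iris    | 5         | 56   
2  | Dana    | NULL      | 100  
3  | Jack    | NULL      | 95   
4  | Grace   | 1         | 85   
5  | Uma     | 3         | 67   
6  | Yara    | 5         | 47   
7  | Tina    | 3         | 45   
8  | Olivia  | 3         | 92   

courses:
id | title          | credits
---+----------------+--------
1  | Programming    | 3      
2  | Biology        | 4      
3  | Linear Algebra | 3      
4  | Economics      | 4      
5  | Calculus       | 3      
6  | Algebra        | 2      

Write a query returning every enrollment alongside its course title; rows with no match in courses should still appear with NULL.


LEFT JOIN keeps every row from enrollments (the left table); where course_id has no match in courses, the course columns become NULL. Walk through each enrollment:
  - enrollment 1 (Iris): course_id=5 -> matches Calculus
  - enrollment 2 (Dana): course_id=NULL, no match -> kept with NULL
  - enrollment 3 (Jack): course_id=NULL, no match -> kept with NULL
  - enrollment 4 (Grace): course_id=1 -> matches Programming
  - enrollment 5 (Uma): course_id=3 -> matches Linear Algebra
  - enrollment 6 (Yara): course_id=5 -> matches Calculus
  - enrollment 7 (Tina): course_id=3 -> matches Linear Algebra
  - enrollment 8 (Olivia): course_id=3 -> matches Linear Algebra
All 8 rows appear; 2 have NULL course.

SQL:
SELECT a.student, b.title AS course
FROM enrollments a
LEFT JOIN courses b ON a.course_id = b.id

Result:
student | course        
--------+---------------
Iris    | Calculus      
Dana    | NULL          
Jack    | NULL          
Grace   | Programming   
Uma     | Linear Algebra
Yara    | Calculus      
Tina    | Linear Algebra
Olivia  | Linear Algebra


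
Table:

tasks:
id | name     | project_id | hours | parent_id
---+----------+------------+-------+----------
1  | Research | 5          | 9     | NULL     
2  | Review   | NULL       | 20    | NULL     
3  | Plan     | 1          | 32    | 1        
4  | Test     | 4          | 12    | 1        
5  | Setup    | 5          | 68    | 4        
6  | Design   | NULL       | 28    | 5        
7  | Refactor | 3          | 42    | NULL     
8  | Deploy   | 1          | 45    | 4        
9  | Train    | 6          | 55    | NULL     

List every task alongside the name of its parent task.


This is a self-join: tasks is joined to a second copy of itself, matching each row's parent_id to another row's id. Use LEFT JOIN so rows with parent_id=NULL are kept.
  - task 1 (Research): parent_id=NULL -> NULL
  - task 2 (Review): parent_id=NULL -> NULL
  - task 3 (Plan): parent_id=1 -> Research
  - task 4 (Test): parent_id=1 -> Research
  - task 5 (Setup): parent_id=4 -> Test
  - task 6 (Design): parent_id=5 -> Setup
  - task 7 (Refactor): parent_id=NULL -> NULL
  - task 8 (Deploy): parent_id=4 -> Test
  - task 9 (Train): parent_id=NULL -> NULL

SQL:
SELECT a.name AS item, b.name AS parent
FROM tasks a
LEFT JOIN tasks b ON a.parent_id = b.id

Result:
item     | parent  
---------+---------
Research | NULL    
Review   | NULL    
Plan     | Research
Test     | Research
Setup    | Test    
Design   | Setup   
Refactor | NULL    
Deploy   | Test    
Train    | NULL    


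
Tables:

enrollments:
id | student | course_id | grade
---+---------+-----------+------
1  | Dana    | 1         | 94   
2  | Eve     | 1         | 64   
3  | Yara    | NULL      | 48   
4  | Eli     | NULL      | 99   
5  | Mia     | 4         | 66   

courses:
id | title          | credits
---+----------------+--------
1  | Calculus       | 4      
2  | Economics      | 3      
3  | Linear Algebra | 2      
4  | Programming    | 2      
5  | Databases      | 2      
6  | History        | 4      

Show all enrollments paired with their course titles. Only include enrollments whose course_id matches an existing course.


INNER JOIN keeps only enrollments rows whose course_id matches an id in courses. Walk through each enrollment:
  - enrollment 1 (Dana): course_id=1 -> matches Calculus
  - enrollment 2 (Eve): course_id=1 -> matches Calculus
  - enrollment 3 (Yara): course_id=NULL, no match -> dropped
  - enrollment 4 (Eli): course_id=NULL, no match -> dropped
  - enrollment 5 (Mia): course_id=4 -> matches Programming
So 2 of 5 rows are dropped.

SQL:
SELECT a.student, b.title AS course
FROM enrollments a
INNER JOIN courses b ON a.course_id = b.id

Result:
student | course     
--------+------------
Dana    | Calculus   
Eve     | Calculus   
Mia     | Programming


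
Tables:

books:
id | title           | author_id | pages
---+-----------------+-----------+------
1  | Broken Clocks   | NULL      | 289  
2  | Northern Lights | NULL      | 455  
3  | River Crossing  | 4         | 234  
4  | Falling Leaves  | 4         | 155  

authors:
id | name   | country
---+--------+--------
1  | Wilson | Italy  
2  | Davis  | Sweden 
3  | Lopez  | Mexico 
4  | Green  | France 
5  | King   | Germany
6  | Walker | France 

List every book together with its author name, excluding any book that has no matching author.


INNER JOIN keeps only books rows whose author_id matches an id in authors. Walk through each book:
  - book 1 (Broken Clocks): author_id=NULL, no match -> dropped
  - book 2 (Northern Lights): author_id=NULL, no match -> dropped
  - book 3 (River Crossing): author_id=4 -> matches Green
  - book 4 (Falling Leaves): author_id=4 -> matches Green
So 2 of 4 rows are dropped.

SQL:
SELECT a.title, b.name AS author
FROM books a
INNER JOIN authors b ON a.author_id = b.id

Result:
title          | author
---------------+-------
River Crossing | Green 
Falling Leaves | Green 


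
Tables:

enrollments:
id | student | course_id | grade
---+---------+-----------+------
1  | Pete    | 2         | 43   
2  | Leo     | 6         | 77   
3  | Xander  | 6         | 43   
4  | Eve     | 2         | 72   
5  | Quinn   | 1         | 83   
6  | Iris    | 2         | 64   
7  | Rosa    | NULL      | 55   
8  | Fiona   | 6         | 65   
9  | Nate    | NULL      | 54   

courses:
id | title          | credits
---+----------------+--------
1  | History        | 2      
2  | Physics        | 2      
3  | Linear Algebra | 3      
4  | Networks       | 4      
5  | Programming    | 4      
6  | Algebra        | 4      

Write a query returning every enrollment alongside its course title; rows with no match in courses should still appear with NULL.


LEFT JOIN keeps every row from enrollments (the left table); where course_id has no match in courses, the course columns become NULL. Walk through each enrollment:
  - enrollment 1 (Pete): course_id=2 -> matches Physics
  - enrollment 2 (Leo): course_id=6 -> matches Algebra
  - enrollment 3 (Xander): course_id=6 -> matches Algebra
  - enrollment 4 (Eve): course_id=2 -> matches Physics
  - enrollment 5 (Quinn): course_id=1 -> matches History
  - enrollment 6 (Iris): course_id=2 -> matches Physics
  - enrollment 7 (Rosa): course_id=NULL, no match -> kept with NULL
  - enrollment 8 (Fiona): course_id=6 -> matches Algebra
  - enrollment 9 (Nate): course_id=NULL, no match -> kept with NULL
All 9 rows appear; 2 have NULL course.

SQL:
SELECT a.student, b.title AS course
FROM enrollments a
LEFT JOIN courses b ON a.course_id = b.id

Result:
student | course 
--------+--------
Pete    | Physics
Leo     | Algebra
Xander  | Algebra
Eve     | Physics
Quinn   | History
Iris    | Physics
Rosa    | NULL   
Fiona   | Algebra
Nate    | NULL   


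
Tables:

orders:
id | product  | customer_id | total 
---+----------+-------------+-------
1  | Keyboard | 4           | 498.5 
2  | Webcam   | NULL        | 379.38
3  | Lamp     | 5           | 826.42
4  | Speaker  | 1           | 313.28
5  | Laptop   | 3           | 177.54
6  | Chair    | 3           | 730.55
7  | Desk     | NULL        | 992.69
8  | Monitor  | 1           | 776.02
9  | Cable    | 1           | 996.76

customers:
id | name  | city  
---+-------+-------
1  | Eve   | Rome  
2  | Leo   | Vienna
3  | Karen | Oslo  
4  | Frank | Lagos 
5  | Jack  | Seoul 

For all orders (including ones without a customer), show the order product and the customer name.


LEFT JOIN keeps every row from orders (the left table); where customer_id has no match in customers, the customer columns become NULL. Walk through each order:
  - order 1 (Keyboard): customer_id=4 -> matches Frank
  - order 2 (Webcam): customer_id=NULL, no match -> kept with NULL
  - order 3 (Lamp): customer_id=5 -> matches Jack
  - order 4 (Speaker): customer_id=1 -> matches Eve
  - order 5 (Laptop): customer_id=3 -> matches Karen
  - order 6 (Chair): customer_id=3 -> matches Karen
  - order 7 (Desk): customer_id=NULL, no match -> kept with NULL
  - order 8 (Monitor): customer_id=1 -> matches Eve
  - order 9 (Cable): customer_id=1 -> matches Eve
All 9 rows appear; 2 have NULL customer.

SQL:
SELECT a.product, b.name AS customer
FROM orders a
LEFT JOIN customers b ON a.customer_id = b.id

Result:
product  | customer
---------+---------
Keyboard | Frank   
Webcam   | NULL    
Lamp     | Jack    
Speaker  | Eve     
Laptop   | Karen   
Chair    | Karen   
Desk     | NULL    
Monitor  | Eve     
Cable    | Eve     


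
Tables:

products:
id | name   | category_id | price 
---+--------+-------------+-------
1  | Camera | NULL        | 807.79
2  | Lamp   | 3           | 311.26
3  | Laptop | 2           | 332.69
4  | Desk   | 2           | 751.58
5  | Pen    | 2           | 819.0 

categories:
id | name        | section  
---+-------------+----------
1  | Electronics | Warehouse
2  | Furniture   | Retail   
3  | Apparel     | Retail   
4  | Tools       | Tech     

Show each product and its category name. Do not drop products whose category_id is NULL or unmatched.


LEFT JOIN keeps every row from products (the left table); where category_id has no match in categories, the category columns become NULL. Walk through each product:
  - product 1 (Camera): category_id=NULL, no match -> kept with NULL
  - product 2 (Lamp): category_id=3 -> matches Apparel
  - product 3 (Laptop): category_id=2 -> matches Furniture
  - product 4 (Desk): category_id=2 -> matches Furniture
  - product 5 (Pen): category_id=2 -> matches Furniture
All 5 rows appear; 1 has NULL category.

SQL:
SELECT a.name, b.name AS category
FROM products a
LEFT JOIN categories b ON a.category_id = b.id

Result:
name   | category 
-------+----------
Camera | NULL     
Lamp   | Apparel  
Laptop | Furniture
Desk   | Furniture
Pen    | Furniture


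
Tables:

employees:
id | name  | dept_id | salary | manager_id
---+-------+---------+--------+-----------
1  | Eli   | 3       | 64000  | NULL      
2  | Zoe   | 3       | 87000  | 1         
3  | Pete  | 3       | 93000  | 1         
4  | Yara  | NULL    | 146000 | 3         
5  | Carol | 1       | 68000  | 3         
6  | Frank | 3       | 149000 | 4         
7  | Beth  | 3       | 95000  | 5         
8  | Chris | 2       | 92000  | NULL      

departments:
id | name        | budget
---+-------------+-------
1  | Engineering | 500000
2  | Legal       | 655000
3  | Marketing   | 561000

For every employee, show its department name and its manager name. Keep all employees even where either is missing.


Two LEFT JOINs from the same base table employees: one to departments via dept_id, one to employees itself via manager_id. Both are LEFT so every employee is preserved.
Match against departments:
  - employee 1 (Eli): dept_id=3 -> matches Marketing
  - employee 2 (Zoe): dept_id=3 -> matches Marketing
  - employee 3 (Pete): dept_id=3 -> matches Marketing
  - employee 4 (Yara): dept_id=NULL, no match -> kept with NULL
  - employee 5 (Carol): dept_id=1 -> matches Engineering
  - employee 6 (Frank): dept_id=3 -> matches Marketing
  - employee 7 (Beth): dept_id=3 -> matches Marketing
  - employee 8 (Chris): dept_id=2 -> matches Legal
Match against employees (self):
  - employee 1 (Eli): manager_id=NULL -> NULL
  - employee 2 (Zoe): manager_id=1 -> Eli
  - employee 3 (Pete): manager_id=1 -> Eli
  - employee 4 (Yara): manager_id=3 -> Pete
  - employee 5 (Carol): manager_id=3 -> Pete
  - employee 6 (Frank): manager_id=4 -> Yara
  - employee 7 (Beth): manager_id=5 -> Carol
  - employee 8 (Chris): manager_id=NULL -> NULL

SQL:
SELECT a.name, b.name AS department, c.name AS manager
FROM employees a
LEFT JOIN departments b ON a.dept_id = b.id
LEFT JOIN employees c ON a.manager_id = c.id

Result:
name  | department  | manager
------+-------------+--------
Eli   | Marketing   | NULL   
Zoe   | Marketing   | Eli    
Pete  | Marketing   | Eli    
Yara  | NULL        | Pete   
Carol | Engineering | Pete   
Frank | Marketing   | Yara   
Beth  | Marketing   | Carol  
Chris | Legal       | NULL   


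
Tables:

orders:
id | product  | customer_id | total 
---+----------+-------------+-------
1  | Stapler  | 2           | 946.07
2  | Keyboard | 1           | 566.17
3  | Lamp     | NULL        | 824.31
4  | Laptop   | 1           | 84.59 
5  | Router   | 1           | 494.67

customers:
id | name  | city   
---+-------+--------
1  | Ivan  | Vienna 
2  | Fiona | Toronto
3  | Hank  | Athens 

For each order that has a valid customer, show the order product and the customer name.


INNER JOIN keeps only orders rows whose customer_id matches an id in customers. Walk through each order:
  - order 1 (Stapler): customer_id=2 -> matches Fiona
  - order 2 (Keyboard): customer_id=1 -> matches Ivan
  - order 3 (Lamp): customer_id=NULL, no match -> dropped
  - order 4 (Laptop): customer_id=1 -> matches Ivan
  - order 5 (Router): customer_id=1 -> matches Ivan
So 1 of 5 rows is dropped.

SQL:
SELECT a.product, b.name AS customer
FROM orders a
INNER JOIN customers b ON a.customer_id = b.id

Result:
product  | customer
---------+---------
Stapler  | Fiona   
Keyboard | Ivan    
Laptop   | Ivan    
Router   | Ivan    


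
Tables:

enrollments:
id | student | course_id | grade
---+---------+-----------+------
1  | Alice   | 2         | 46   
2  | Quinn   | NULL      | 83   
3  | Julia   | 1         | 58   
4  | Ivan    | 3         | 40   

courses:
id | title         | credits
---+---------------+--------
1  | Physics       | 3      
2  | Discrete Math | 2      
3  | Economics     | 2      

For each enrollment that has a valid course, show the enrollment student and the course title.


INNER JOIN keeps only enrollments rows whose course_id matches an id in courses. Walk through each enrollment:
  - enrollment 1 (Alice): course_id=2 -> matches Discrete Math
  - enrollment 2 (Quinn): course_id=NULL, no match -> dropped
  - enrollment 3 (Julia): course_id=1 -> matches Physics
  - enrollment 4 (Ivan): course_id=3 -> matches Economics
So 1 of 4 rows is dropped.

SQL:
SELECT a.student, b.title AS course
FROM enrollments a
INNER JOIN courses b ON a.course_id = b.id

Result:
student | course       
--------+--------------
Alice   | Discrete Math
Julia   | Physics      
Ivan    | Economics    


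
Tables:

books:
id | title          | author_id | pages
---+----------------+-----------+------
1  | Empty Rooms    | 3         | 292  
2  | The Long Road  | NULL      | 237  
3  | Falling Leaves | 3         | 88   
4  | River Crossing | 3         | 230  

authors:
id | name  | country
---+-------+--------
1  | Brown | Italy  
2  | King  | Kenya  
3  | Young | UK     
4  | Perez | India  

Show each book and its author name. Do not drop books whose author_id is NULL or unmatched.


LEFT JOIN keeps every row from books (the left table); where author_id has no match in authors, the author columns become NULL. Walk through each book:
  - book 1 (Empty Rooms): author_id=3 -> matches Young
  - book 2 (The Long Road): author_id=NULL, no match -> kept with NULL
  - book 3 (Falling Leaves): author_id=3 -> matches Young
  - book 4 (River Crossing): author_id=3 -> matches Young
All 4 rows appear; 1 has NULL author.

SQL:
SELECT a.title, b.name AS author
FROM books a
LEFT JOIN authors b ON a.author_id = b.id

Result:
title          | author
---------------+-------
Empty Rooms    | Young 
The Long Road  | NULL  
Falling Leaves | Young 
River Crossing | Young 


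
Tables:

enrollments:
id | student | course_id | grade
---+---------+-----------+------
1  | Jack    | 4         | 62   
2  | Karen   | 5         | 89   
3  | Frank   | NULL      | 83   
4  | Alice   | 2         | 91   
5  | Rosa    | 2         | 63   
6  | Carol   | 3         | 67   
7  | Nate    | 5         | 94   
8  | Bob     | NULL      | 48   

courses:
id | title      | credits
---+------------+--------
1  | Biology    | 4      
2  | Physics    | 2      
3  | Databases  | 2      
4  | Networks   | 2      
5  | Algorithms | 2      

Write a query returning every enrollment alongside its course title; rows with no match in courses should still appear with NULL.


LEFT JOIN keeps every row from enrollments (the left table); where course_id has no match in courses, the course columns become NULL. Walk through each enrollment:
  - enrollment 1 (Jack): course_id=4 -> matches Networks
  - enrollment 2 (Karen): course_id=5 -> matches Algorithms
  - enrollment 3 (Frank): course_id=NULL, no match -> kept with NULL
  - enrollment 4 (Alice): course_id=2 -> matches Physics
  - enrollment 5 (Rosa): course_id=2 -> matches Physics
  - enrollment 6 (Carol): course_id=3 -> matches Databases
  - enrollment 7 (Nate): course_id=5 -> matches Algorithms
  - enrollment 8 (Bob): course_id=NULL, no match -> kept with NULL
All 8 rows appear; 2 have NULL course.

SQL:
SELECT a.student, b.title AS course
FROM enrollments a
LEFT JOIN courses b ON a.course_id = b.id

Result:
student | course    
--------+-----------
Jack    | Networks  
Karen   | Algorithms
Frank   | NULL      
Alice   | Physics   
Rosa    | Physics   
Carol   | Databases 
Nate    | Algorithms
Bob     | NULL      


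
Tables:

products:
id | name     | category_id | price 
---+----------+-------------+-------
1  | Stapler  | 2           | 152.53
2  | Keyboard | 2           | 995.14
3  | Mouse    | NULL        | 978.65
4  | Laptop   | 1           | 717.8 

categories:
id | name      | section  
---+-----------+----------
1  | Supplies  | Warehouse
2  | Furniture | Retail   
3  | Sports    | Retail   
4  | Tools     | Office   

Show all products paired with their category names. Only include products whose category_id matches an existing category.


INNER JOIN keeps only products rows whose category_id matches an id in categories. Walk through each product:
  - product 1 (Stapler): category_id=2 -> matches Furniture
  - product 2 (Keyboard): category_id=2 -> matches Furniture
  - product 3 (Mouse): category_id=NULL, no match -> dropped
  - product 4 (Laptop): category_id=1 -> matches Supplies
So 1 of 4 rows is dropped.

SQL:
SELECT a.name, b.name AS category
FROM products a
INNER JOIN categories b ON a.category_id = b.id

Result:
name     | category 
---------+----------
Stapler  | Furniture
Keyboard | Furniture
Laptop   | Supplies 


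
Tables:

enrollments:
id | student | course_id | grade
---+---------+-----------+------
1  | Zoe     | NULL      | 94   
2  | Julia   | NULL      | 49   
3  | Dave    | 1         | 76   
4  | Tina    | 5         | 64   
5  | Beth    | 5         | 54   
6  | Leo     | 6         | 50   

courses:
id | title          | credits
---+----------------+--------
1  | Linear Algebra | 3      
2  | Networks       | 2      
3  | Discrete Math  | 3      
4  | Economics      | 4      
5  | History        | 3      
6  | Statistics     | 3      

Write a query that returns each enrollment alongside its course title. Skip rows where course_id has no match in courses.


INNER JOIN keeps only enrollments rows whose course_id matches an id in courses. Walk through each enrollment:
  - enrollment 1 (Zoe): course_id=NULL, no match -> dropped
  - enrollment 2 (Julia): course_id=NULL, no match -> dropped
  - enrollment 3 (Dave): course_id=1 -> matches Linear Algebra
  - enrollment 4 (Tina): course_id=5 -> matches History
  - enrollment 5 (Beth): course_id=5 -> matches History
  - enrollment 6 (Leo): course_id=6 -> matches Statistics
So 2 of 6 rows are dropped.

SQL:
SELECT a.student, b.title AS course
FROM enrollments a
INNER JOIN courses b ON a.course_id = b.id

Result:
student | course        
--------+---------------
Dave    | Linear Algebra
Tina    | History       
Beth    | History       
Leo     | Statistics    


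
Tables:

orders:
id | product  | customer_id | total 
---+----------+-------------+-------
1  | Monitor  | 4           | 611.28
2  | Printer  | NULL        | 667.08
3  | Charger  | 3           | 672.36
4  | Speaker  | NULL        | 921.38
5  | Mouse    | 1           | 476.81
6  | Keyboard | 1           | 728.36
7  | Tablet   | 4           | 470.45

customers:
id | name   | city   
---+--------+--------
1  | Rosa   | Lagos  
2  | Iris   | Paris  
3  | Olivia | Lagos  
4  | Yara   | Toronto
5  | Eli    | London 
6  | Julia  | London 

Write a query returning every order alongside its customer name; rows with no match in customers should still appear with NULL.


LEFT JOIN keeps every row from orders (the left table); where customer_id has no match in customers, the customer columns become NULL. Walk through each order:
  - order 1 (Monitor): customer_id=4 -> matches Yara
  - order 2 (Printer): customer_id=NULL, no match -> kept with NULL
  - order 3 (Charger): customer_id=3 -> matches Olivia
  - order 4 (Speaker): customer_id=NULL, no match -> kept with NULL
  - order 5 (Mouse): customer_id=1 -> matches Rosa
  - order 6 (Keyboard): customer_id=1 -> matches Rosa
  - order 7 (Tablet): customer_id=4 -> matches Yara
All 7 rows appear; 2 have NULL customer.

SQL:
SELECT a.product, b.name AS customer
FROM orders a
LEFT JOIN customers b ON a.customer_id = b.id

Result:
product  | customer
---------+---------
Monitor  | Yara    
Printer  | NULL    
Charger  | Olivia  
Speaker  | NULL    
Mouse    | Rosa    
Keyboard | Rosa    
Tablet   | Yara    


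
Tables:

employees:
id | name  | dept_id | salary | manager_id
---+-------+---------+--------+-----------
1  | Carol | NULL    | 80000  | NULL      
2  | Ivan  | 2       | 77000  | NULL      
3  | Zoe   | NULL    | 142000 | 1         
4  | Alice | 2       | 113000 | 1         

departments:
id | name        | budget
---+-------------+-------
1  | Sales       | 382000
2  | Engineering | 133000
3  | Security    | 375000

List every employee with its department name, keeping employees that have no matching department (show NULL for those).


LEFT JOIN keeps every row from employees (the left table); where dept_id has no match in departments, the department columns become NULL. Walk through each employee:
  - employee 1 (Carol): dept_id=NULL, no match -> kept with NULL
  - employee 2 (Ivan): dept_id=2 -> matches Engineering
  - employee 3 (Zoe): dept_id=NULL, no match -> kept with NULL
  - employee 4 (Alice): dept_id=2 -> matches Engineering
All 4 rows appear; 2 have NULL department.

SQL:
SELECT a.name, b.name AS department
FROM employees a
LEFT JOIN departments b ON a.dept_id = b.id

Result:
name  | department 
------+------------
Carol | NULL       
Ivan  | Engineering
Zoe   | NULL       
Alice | Engineering


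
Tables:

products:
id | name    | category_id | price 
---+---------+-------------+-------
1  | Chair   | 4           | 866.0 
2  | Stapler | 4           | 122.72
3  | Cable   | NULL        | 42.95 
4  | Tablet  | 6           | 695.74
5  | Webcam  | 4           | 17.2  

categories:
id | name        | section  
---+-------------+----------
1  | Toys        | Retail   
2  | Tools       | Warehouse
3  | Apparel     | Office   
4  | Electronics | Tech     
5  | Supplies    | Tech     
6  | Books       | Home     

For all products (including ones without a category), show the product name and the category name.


LEFT JOIN keeps every row from products (the left table); where category_id has no match in categories, the category columns become NULL. Walk through each product:
  - product 1 (Chair): category_id=4 -> matches Electronics
  - product 2 (Stapler): category_id=4 -> matches Electronics
  - product 3 (Cable): category_id=NULL, no match -> kept with NULL
  - product 4 (Tablet): category_id=6 -> matches Books
  - product 5 (Webcam): category_id=4 -> matches Electronics
All 5 rows appear; 1 has NULL category.

SQL:
SELECT a.name, b.name AS category
FROM products a
LEFT JOIN categories b ON a.category_id = b.id

Result:
name    | category   
--------+------------
Chair   | Electronics
Stapler | Electronics
Cable   | NULL       
Tablet  | Books      
Webcam  | Electronics


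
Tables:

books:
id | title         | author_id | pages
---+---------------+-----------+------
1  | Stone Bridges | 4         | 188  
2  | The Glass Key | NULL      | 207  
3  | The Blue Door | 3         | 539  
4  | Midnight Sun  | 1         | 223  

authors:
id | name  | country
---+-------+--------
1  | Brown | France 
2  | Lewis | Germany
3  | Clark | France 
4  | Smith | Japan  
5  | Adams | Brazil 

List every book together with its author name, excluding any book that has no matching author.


INNER JOIN keeps only books rows whose author_id matches an id in authors. Walk through each book:
  - book 1 (Stone Bridges): author_id=4 -> matches Smith
  - book 2 (The Glass Key): author_id=NULL, no match -> dropped
  - book 3 (The Blue Door): author_id=3 -> matches Clark
  - book 4 (Midnight Sun): author_id=1 -> matches Brown
So 1 of 4 rows is dropped.

SQL:
SELECT a.title, b.name AS author
FROM books a
INNER JOIN authors b ON a.author_id = b.id

Result:
title         | author
--------------+-------
Stone Bridges | Smith 
The Blue Door | Clark 
Midnight Sun  | Brown 


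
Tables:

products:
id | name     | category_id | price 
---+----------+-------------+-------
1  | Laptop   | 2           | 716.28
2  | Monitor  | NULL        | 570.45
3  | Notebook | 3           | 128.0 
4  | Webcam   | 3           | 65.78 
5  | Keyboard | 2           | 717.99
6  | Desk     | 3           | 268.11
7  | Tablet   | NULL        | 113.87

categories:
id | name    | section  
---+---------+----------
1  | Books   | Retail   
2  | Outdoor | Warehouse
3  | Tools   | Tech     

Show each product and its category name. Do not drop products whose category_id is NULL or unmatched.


LEFT JOIN keeps every row from products (the left table); where category_id has no match in categories, the category columns become NULL. Walk through each product:
  - product 1 (Laptop): category_id=2 -> matches Outdoor
  - product 2 (Monitor): category_id=NULL, no match -> kept with NULL
  - product 3 (Notebook): category_id=3 -> matches Tools
  - product 4 (Webcam): category_id=3 -> matches Tools
  - product 5 (Keyboard): category_id=2 -> matches Outdoor
  - product 6 (Desk): category_id=3 -> matches Tools
  - product 7 (Tablet): category_id=NULL, no match -> kept with NULL
All 7 rows appear; 2 have NULL category.

SQL:
SELECT a.name, b.name AS category
FROM products a
LEFT JOIN categories b ON a.category_id = b.id

Result:
name     | category
---------+---------
Laptop   | Outdoor 
Monitor  | NULL    
Notebook | Tools   
Webcam   | Tools   
Keyboard | Outdoor 
Desk     | Tools   
Tablet   | NULL    


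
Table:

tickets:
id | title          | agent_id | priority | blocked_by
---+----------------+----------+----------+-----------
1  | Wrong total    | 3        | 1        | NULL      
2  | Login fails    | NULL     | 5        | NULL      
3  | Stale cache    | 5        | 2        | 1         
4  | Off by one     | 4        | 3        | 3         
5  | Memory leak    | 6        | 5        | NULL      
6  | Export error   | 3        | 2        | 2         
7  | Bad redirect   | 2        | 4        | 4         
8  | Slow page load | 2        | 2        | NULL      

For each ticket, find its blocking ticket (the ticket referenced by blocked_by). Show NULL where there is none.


This is a self-join: tickets is joined to a second copy of itself, matching each row's blocked_by to another row's id. Use LEFT JOIN so rows with blocked_by=NULL are kept.
  - ticket 1 (Wrong total): blocked_by=NULL -> NULL
  - ticket 2 (Login fails): blocked_by=NULL -> NULL
  - ticket 3 (Stale cache): blocked_by=1 -> Wrong total
  - ticket 4 (Off by one): blocked_by=3 -> Stale cache
  - ticket 5 (Memory leak): blocked_by=NULL -> NULL
  - ticket 6 (Export error): blocked_by=2 -> Login fails
  - ticket 7 (Bad redirect): blocked_by=4 -> Off by one
  - ticket 8 (Slow page load): blocked_by=NULL -> NULL

SQL:
SELECT a.title AS item, b.title AS blocked_by
FROM tickets a
LEFT JOIN tickets b ON a.blocked_by = b.id

Result:
item           | blocked_by 
---------------+------------
Wrong total    | NULL       
Login fails    | NULL       
Stale cache    | Wrong total
Off by one     | Stale cache
Memory leak    | NULL       
Export error   | Login fails
Bad redirect   | Off by one 
Slow page load | NULL       


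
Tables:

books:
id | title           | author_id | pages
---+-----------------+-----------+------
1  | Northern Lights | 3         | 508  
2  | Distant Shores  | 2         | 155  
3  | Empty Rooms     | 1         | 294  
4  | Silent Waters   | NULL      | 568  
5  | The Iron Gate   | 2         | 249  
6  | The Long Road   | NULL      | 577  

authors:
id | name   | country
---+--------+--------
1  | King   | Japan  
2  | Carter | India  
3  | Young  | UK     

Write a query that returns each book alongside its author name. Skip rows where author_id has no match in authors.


INNER JOIN keeps only books rows whose author_id matches an id in authors. Walk through each book:
  - book 1 (Northern Lights): author_id=3 -> matches Young
  - book 2 (Distant Shores): author_id=2 -> matches Carter
  - book 3 (Empty Rooms): author_id=1 -> matches King
  - book 4 (Silent Waters): author_id=NULL, no match -> dropped
  - book 5 (The Iron Gate): author_id=2 -> matches Carter
  - book 6 (The Long Road): author_id=NULL, no match -> dropped
So 2 of 6 rows are dropped.

SQL:
SELECT a.title, b.name AS author
FROM books a
INNER JOIN authors b ON a.author_id = b.id

Result:
title           | author
----------------+-------
Northern Lights | Young 
Distant Shores  | Carter
Empty Rooms     | King  
The Iron Gate   | Carter


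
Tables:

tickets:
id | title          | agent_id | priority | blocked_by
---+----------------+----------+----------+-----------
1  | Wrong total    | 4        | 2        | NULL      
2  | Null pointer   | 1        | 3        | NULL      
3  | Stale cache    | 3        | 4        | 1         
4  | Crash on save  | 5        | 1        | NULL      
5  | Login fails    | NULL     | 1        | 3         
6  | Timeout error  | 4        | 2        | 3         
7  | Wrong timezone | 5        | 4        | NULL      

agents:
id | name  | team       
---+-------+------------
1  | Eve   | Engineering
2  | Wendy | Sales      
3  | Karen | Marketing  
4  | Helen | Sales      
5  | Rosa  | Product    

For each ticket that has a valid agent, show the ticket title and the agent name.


INNER JOIN keeps only tickets rows whose agent_id matches an id in agents. Walk through each ticket:
  - ticket 1 (Wrong total): agent_id=4 -> matches Helen
  - ticket 2 (Null pointer): agent_id=1 -> matches Eve
  - ticket 3 (Stale cache): agent_id=3 -> matches Karen
  - ticket 4 (Crash on save): agent_id=5 -> matches Rosa
  - ticket 5 (Login fails): agent_id=NULL, no match -> dropped
  - ticket 6 (Timeout error): agent_id=4 -> matches Helen
  - ticket 7 (Wrong timezone): agent_id=5 -> matches Rosa
So 1 of 7 rows is dropped.

SQL:
SELECT a.title, b.name AS agent
FROM tickets a
INNER JOIN agents b ON a.agent_id = b.id

Result:
title          | agent
---------------+------
Wrong total    | Helen
Null pointer   | Eve  
Stale cache    | Karen
Crash on save  | Rosa 
Timeout error  | Helen
Wrong timezone | Rosa 
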